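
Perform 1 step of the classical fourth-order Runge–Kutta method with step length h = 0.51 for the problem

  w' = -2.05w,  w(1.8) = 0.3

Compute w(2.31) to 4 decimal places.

RK4: k1 = f(t_n, w_n); k2 = f(t_n + h/2, w_n + (h/2)·k1); k3 = f(t_n + h/2, w_n + (h/2)·k2); k4 = f(t_n + h, w_n + h·k3); w_{n+1} = w_n + (h/6)·(k1 + 2k2 + 2k3 + k4).
t=1.800000, w=0.300000:
  k1 = f(1.800000, 0.300000) = -0.615000
  k2 = f(2.055000, 0.143175) = -0.293509
  k3 = f(2.055000, 0.225155) = -0.461568
  k4 = f(2.310000, 0.064600) = -0.132430
  w ← 0.300000 + (0.51/6)·(k1 + 2k2 + 2k3 + k4) = 0.108105
w(2.31) ≈ 0.1081

0.1081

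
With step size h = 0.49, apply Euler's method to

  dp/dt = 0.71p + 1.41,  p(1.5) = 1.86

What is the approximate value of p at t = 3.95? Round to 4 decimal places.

15.1256

Euler: p_{n+1} = p_n + h·f(t_n, p_n).
t=1.500000, p=1.860000: f=2.730600 → p ← 1.860000 + 0.49·2.730600 = 3.197994
t=1.990000, p=3.197994: f=3.680576 → p ← 3.197994 + 0.49·3.680576 = 5.001476
t=2.480000, p=5.001476: f=4.961048 → p ← 5.001476 + 0.49·4.961048 = 7.432390
t=2.970000, p=7.432390: f=6.686997 → p ← 7.432390 + 0.49·6.686997 = 10.709018
t=3.460000, p=10.709018: f=9.013403 → p ← 10.709018 + 0.49·9.013403 = 15.125585
p(3.95) ≈ 15.1256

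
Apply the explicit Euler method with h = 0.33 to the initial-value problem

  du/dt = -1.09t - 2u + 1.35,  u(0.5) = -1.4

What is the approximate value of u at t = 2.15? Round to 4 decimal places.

-0.2337

Euler: u_{n+1} = u_n + h·f(t_n, u_n).
t=0.500000, u=-1.400000: f=3.605000 → u ← -1.400000 + 0.33·3.605000 = -0.210350
t=0.830000, u=-0.210350: f=0.866000 → u ← -0.210350 + 0.33·0.866000 = 0.075430
t=1.160000, u=0.075430: f=-0.065260 → u ← 0.075430 + 0.33·(-0.065260) = 0.053894
t=1.490000, u=0.053894: f=-0.381888 → u ← 0.053894 + 0.33·(-0.381888) = -0.072129
t=1.820000, u=-0.072129: f=-0.489542 → u ← -0.072129 + 0.33·(-0.489542) = -0.233678
u(2.15) ≈ -0.2337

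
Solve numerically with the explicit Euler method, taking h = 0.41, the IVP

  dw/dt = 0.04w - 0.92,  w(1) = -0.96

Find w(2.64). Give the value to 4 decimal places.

Euler: w_{n+1} = w_n + h·f(t_n, w_n).
t=1.000000, w=-0.960000: f=-0.958400 → w ← -0.960000 + 0.41·(-0.958400) = -1.352944
t=1.410000, w=-1.352944: f=-0.974118 → w ← -1.352944 + 0.41·(-0.974118) = -1.752332
t=1.820000, w=-1.752332: f=-0.990093 → w ← -1.752332 + 0.41·(-0.990093) = -2.158271
t=2.230000, w=-2.158271: f=-1.006331 → w ← -2.158271 + 0.41·(-1.006331) = -2.570866
w(2.64) ≈ -2.5709

-2.5709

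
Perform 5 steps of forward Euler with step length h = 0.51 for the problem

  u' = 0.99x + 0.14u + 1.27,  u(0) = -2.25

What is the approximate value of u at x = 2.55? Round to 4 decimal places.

Euler: u_{n+1} = u_n + h·f(x_n, u_n).
x=0.000000, u=-2.250000: f=0.955000 → u ← -2.250000 + 0.51·0.955000 = -1.762950
x=0.510000, u=-1.762950: f=1.528087 → u ← -1.762950 + 0.51·1.528087 = -0.983626
x=1.020000, u=-0.983626: f=2.142092 → u ← -0.983626 + 0.51·2.142092 = 0.108842
x=1.530000, u=0.108842: f=2.799938 → u ← 0.108842 + 0.51·2.799938 = 1.536810
x=2.040000, u=1.536810: f=3.504753 → u ← 1.536810 + 0.51·3.504753 = 3.324234
u(2.55) ≈ 3.3242

3.3242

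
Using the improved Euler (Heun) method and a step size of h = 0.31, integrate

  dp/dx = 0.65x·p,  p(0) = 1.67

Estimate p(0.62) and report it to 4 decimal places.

Heun: k1 = f(x_n, p_n); k2 = f(x_n + h, p_n + h·k1); p_{n+1} = p_n + (h/2)·(k1 + k2).
x=0.000000, p=1.670000:
  k1 = f(0.000000, 1.670000) = 0.000000
  k2 = f(0.310000, 1.670000) = 0.336505
  p ← 1.670000 + (0.31/2)·(0.000000 + 0.336505) = 1.722158
x=0.310000, p=1.722158:
  k1 = f(0.310000, 1.722158) = 0.347015
  k2 = f(0.620000, 1.829733) = 0.737382
  p ← 1.722158 + (0.31/2)·(0.347015 + 0.737382) = 1.890240
p(0.62) ≈ 1.8902

1.8902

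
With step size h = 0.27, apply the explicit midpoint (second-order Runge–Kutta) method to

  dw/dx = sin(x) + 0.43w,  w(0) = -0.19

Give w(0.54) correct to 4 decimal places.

Midpoint: k1 = f(x_n, w_n); k2 = f(x_n + h/2, w_n + (h/2)·k1); w_{n+1} = w_n + h·k2.
x=0.000000, w=-0.190000:
  k1 = f(0.000000, -0.190000) = -0.081700
  k2 = f(0.135000, -0.201029) = 0.048148
  w ← -0.190000 + 0.27·0.048148 = -0.177000
x=0.270000, w=-0.177000:
  k1 = f(0.270000, -0.177000) = 0.190621
  k2 = f(0.405000, -0.151266) = 0.328974
  w ← -0.177000 + 0.27·0.328974 = -0.088177
w(0.54) ≈ -0.0882

-0.0882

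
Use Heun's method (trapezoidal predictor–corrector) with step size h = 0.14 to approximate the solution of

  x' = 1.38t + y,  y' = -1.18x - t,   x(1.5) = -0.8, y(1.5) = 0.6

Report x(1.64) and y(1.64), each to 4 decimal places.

Heun on (x,y): k1 = f(t_n, state_n); k2 = f(t_n + h, state_n + h·k1); state_{n+1} = state_n + (h/2)·(k1 + k2).
1.500000: (-0.800000, 0.600000)
  k1 = (2.670000, -0.556000)
  predictor → (-0.426200, 0.522160)
  k2 = (2.785360, -1.137084)
  → (-0.418125, 0.481484)
(x(1.64), y(1.64)) ≈ (-0.4181, 0.4815)

-0.4181, 0.4815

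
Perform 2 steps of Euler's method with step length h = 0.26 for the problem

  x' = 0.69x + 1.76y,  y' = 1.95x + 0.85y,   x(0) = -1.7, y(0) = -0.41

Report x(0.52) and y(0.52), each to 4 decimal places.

-3.2094, -2.7753

Euler on (x,y): x_{n+1} = x_n + h·x', y_{n+1} = y_n + h·y'.
0.000000: (-1.700000, -0.410000); f=(-1.894600, -3.663500) → (-2.192596, -1.362510)
0.260000: (-2.192596, -1.362510); f=(-3.910909, -5.433696) → (-3.209432, -2.775271)
(x(0.52), y(0.52)) ≈ (-3.2094, -2.7753)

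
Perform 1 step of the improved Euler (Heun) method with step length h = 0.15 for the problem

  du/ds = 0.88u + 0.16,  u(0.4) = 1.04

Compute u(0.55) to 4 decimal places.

1.2119

Heun: k1 = f(s_n, u_n); k2 = f(s_n + h, u_n + h·k1); u_{n+1} = u_n + (h/2)·(k1 + k2).
s=0.400000, u=1.040000:
  k1 = f(0.400000, 1.040000) = 1.075200
  k2 = f(0.550000, 1.201280) = 1.217126
  u ← 1.040000 + (0.15/2)·(1.075200 + 1.217126) = 1.211924
u(0.55) ≈ 1.2119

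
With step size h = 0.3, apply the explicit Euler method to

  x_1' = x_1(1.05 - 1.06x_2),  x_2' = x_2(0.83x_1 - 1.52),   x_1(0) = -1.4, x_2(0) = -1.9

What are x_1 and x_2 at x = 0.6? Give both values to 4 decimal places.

-3.8505, 0.0464

Euler on (x_1,x_2): x_1_{n+1} = x_1_n + h·x_1', x_2_{n+1} = x_2_n + h·x_2'.
0.000000: (-1.400000, -1.900000); f=(-4.289600, 5.095800) → (-2.686880, -0.371260)
0.300000: (-2.686880, -0.371260); f=(-3.878607, 1.392266) → (-3.850462, 0.046420)
(x_1(0.6), x_2(0.6)) ≈ (-3.8505, 0.0464)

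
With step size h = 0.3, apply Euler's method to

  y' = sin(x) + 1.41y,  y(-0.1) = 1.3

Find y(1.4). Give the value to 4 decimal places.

8.4990

Euler: y_{n+1} = y_n + h·f(x_n, y_n).
x=-0.100000, y=1.300000: f=1.733167 → y ← 1.300000 + 0.3·1.733167 = 1.819950
x=0.200000, y=1.819950: f=2.764799 → y ← 1.819950 + 0.3·2.764799 = 2.649390
x=0.500000, y=2.649390: f=4.215065 → y ← 2.649390 + 0.3·4.215065 = 3.913909
x=0.800000, y=3.913909: f=6.235968 → y ← 3.913909 + 0.3·6.235968 = 5.784699
x=1.100000, y=5.784699: f=9.047634 → y ← 5.784699 + 0.3·9.047634 = 8.498990
y(1.4) ≈ 8.4990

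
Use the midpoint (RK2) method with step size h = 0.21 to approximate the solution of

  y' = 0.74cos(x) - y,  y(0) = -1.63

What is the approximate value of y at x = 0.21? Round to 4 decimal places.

-1.1854

Midpoint: k1 = f(x_n, y_n); k2 = f(x_n + h/2, y_n + (h/2)·k1); y_{n+1} = y_n + h·k2.
x=0.000000, y=-1.630000:
  k1 = f(0.000000, -1.630000) = 2.370000
  k2 = f(0.105000, -1.381150) = 2.117074
  y ← -1.630000 + 0.21·2.117074 = -1.185414
y(0.21) ≈ -1.1854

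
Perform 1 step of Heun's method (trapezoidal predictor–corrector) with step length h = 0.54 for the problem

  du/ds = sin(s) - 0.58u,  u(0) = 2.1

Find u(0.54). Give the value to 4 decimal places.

Heun: k1 = f(s_n, u_n); k2 = f(s_n + h, u_n + h·k1); u_{n+1} = u_n + (h/2)·(k1 + k2).
s=0.000000, u=2.100000:
  k1 = f(0.000000, 2.100000) = -1.218000
  k2 = f(0.540000, 1.442280) = -0.322386
  u ← 2.100000 + (0.54/2)·(-1.218000 + (-0.322386)) = 1.684096
u(0.54) ≈ 1.6841

1.6841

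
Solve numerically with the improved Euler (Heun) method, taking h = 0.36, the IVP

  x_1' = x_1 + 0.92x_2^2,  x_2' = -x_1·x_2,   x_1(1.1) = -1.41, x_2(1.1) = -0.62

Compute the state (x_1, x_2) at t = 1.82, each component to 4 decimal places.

-1.7528, -2.0708

Heun on (x_1,x_2): k1 = f(t_n, state_n); k2 = f(t_n + h, state_n + h·k1); state_{n+1} = state_n + (h/2)·(k1 + k2).
1.100000: (-1.410000, -0.620000)
  k1 = (-1.056352, -0.874200)
  predictor → (-1.790287, -0.934712)
  k2 = (-0.986495, -1.673402)
  → (-1.777712, -1.078568)
1.460000: (-1.777712, -1.078568)
  k1 = (-0.707467, -1.917385)
  predictor → (-2.032401, -1.768827)
  k2 = (0.846048, -3.594965)
  → (-1.752768, -2.070791)
(x_1(1.82), x_2(1.82)) ≈ (-1.7528, -2.0708)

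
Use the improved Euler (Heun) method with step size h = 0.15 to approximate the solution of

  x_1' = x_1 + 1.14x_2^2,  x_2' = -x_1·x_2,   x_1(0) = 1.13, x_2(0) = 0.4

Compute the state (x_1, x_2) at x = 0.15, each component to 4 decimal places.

Heun on (x_1,x_2): k1 = f(x_n, state_n); k2 = f(x_n + h, state_n + h·k1); state_{n+1} = state_n + (h/2)·(k1 + k2).
0.000000: (1.130000, 0.400000)
  k1 = (1.312400, -0.452000)
  predictor → (1.326860, 0.332200)
  k2 = (1.452667, -0.440783)
  → (1.337380, 0.333041)
(x_1(0.15), x_2(0.15)) ≈ (1.3374, 0.3330)

1.3374, 0.3330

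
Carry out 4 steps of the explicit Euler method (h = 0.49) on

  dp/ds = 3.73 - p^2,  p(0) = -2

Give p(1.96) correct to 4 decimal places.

Euler: p_{n+1} = p_n + h·f(s_n, p_n).
s=0.000000, p=-2.000000: f=-0.270000 → p ← -2.000000 + 0.49·(-0.270000) = -2.132300
s=0.490000, p=-2.132300: f=-0.816703 → p ← -2.132300 + 0.49·(-0.816703) = -2.532485
s=0.980000, p=-2.532485: f=-2.683478 → p ← -2.532485 + 0.49·(-2.683478) = -3.847389
s=1.470000, p=-3.847389: f=-11.072402 → p ← -3.847389 + 0.49·(-11.072402) = -9.272866
p(1.96) ≈ -9.2729

-9.2729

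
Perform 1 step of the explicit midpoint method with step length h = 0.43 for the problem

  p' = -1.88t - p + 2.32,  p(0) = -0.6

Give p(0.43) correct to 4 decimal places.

Midpoint: k1 = f(t_n, p_n); k2 = f(t_n + h/2, p_n + (h/2)·k1); p_{n+1} = p_n + h·k2.
t=0.000000, p=-0.600000:
  k1 = f(0.000000, -0.600000) = 2.920000
  k2 = f(0.215000, 0.027800) = 1.888000
  p ← -0.600000 + 0.43·1.888000 = 0.211840
p(0.43) ≈ 0.2118

0.2118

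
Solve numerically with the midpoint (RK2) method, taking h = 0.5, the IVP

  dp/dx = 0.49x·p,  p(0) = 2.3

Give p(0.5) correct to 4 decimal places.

2.4409

Midpoint: k1 = f(x_n, p_n); k2 = f(x_n + h/2, p_n + (h/2)·k1); p_{n+1} = p_n + h·k2.
x=0.000000, p=2.300000:
  k1 = f(0.000000, 2.300000) = 0.000000
  k2 = f(0.250000, 2.300000) = 0.281750
  p ← 2.300000 + 0.5·0.281750 = 2.440875
p(0.5) ≈ 2.4409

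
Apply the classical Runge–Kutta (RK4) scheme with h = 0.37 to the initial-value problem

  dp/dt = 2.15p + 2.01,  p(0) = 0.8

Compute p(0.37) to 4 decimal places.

RK4: k1 = f(t_n, p_n); k2 = f(t_n + h/2, p_n + (h/2)·k1); k3 = f(t_n + h/2, p_n + (h/2)·k2); k4 = f(t_n + h, p_n + h·k3); p_{n+1} = p_n + (h/6)·(k1 + 2k2 + 2k3 + k4).
t=0.000000, p=0.800000:
  k1 = f(0.000000, 0.800000) = 3.730000
  k2 = f(0.185000, 1.490050) = 5.213608
  k3 = f(0.185000, 1.764517) = 5.803712
  k4 = f(0.370000, 2.947374) = 8.346853
  p ← 0.800000 + (0.37/6)·(k1 + 2k2 + 2k3 + k4) = 2.903542
p(0.37) ≈ 2.9035

2.9035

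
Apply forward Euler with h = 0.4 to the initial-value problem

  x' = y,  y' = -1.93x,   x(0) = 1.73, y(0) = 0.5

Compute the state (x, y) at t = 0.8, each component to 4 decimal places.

Euler on (x,y): x_{n+1} = x_n + h·x', y_{n+1} = y_n + h·y'.
0.000000: (1.730000, 0.500000); f=(0.500000, -3.338900) → (1.930000, -0.835560)
0.400000: (1.930000, -0.835560); f=(-0.835560, -3.724900) → (1.595776, -2.325520)
(x(0.8), y(0.8)) ≈ (1.5958, -2.3255)

1.5958, -2.3255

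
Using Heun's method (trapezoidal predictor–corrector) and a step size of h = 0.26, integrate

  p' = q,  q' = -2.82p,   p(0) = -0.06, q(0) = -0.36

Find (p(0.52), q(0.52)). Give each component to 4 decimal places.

-0.2070, -0.1464

Heun on (p,q): k1 = f(x_n, state_n); k2 = f(x_n + h, state_n + h·k1); state_{n+1} = state_n + (h/2)·(k1 + k2).
0.000000: (-0.060000, -0.360000)
  k1 = (-0.360000, 0.169200)
  predictor → (-0.153600, -0.316008)
  k2 = (-0.316008, 0.433152)
  → (-0.147881, -0.281694)
0.260000: (-0.147881, -0.281694)
  k1 = (-0.281694, 0.417025)
  predictor → (-0.221122, -0.173268)
  k2 = (-0.173268, 0.623563)
  → (-0.207026, -0.146418)
(p(0.52), q(0.52)) ≈ (-0.2070, -0.1464)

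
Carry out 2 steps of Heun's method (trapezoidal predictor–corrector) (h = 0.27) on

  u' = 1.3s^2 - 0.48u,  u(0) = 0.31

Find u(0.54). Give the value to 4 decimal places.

0.3130

Heun: k1 = f(s_n, u_n); k2 = f(s_n + h, u_n + h·k1); u_{n+1} = u_n + (h/2)·(k1 + k2).
s=0.000000, u=0.310000:
  k1 = f(0.000000, 0.310000) = -0.148800
  k2 = f(0.270000, 0.269824) = -0.034746
  u ← 0.310000 + (0.27/2)·(-0.148800 + (-0.034746)) = 0.285221
s=0.270000, u=0.285221:
  k1 = f(0.270000, 0.285221) = -0.042136
  k2 = f(0.540000, 0.273845) = 0.247635
  u ← 0.285221 + (0.27/2)·(-0.042136 + 0.247635) = 0.312964
u(0.54) ≈ 0.3130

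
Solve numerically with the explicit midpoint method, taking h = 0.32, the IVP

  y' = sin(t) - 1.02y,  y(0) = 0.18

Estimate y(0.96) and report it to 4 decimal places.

Midpoint: k1 = f(t_n, y_n); k2 = f(t_n + h/2, y_n + (h/2)·k1); y_{n+1} = y_n + h·k2.
t=0.000000, y=0.180000:
  k1 = f(0.000000, 0.180000) = -0.183600
  k2 = f(0.160000, 0.150624) = 0.005682
  y ← 0.180000 + 0.32·0.005682 = 0.181818
t=0.320000, y=0.181818:
  k1 = f(0.320000, 0.181818) = 0.129112
  k2 = f(0.480000, 0.202476) = 0.255254
  y ← 0.181818 + 0.32·0.255254 = 0.263499
t=0.640000, y=0.263499:
  k1 = f(0.640000, 0.263499) = 0.328426
  k2 = f(0.800000, 0.316047) = 0.394988
  y ← 0.263499 + 0.32·0.394988 = 0.389895
y(0.96) ≈ 0.3899

0.3899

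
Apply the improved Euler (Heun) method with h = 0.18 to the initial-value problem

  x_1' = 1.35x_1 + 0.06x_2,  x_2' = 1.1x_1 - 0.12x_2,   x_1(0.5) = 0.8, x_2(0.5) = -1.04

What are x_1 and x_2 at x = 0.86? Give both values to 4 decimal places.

Heun on (x_1,x_2): k1 = f(x_n, state_n); k2 = f(x_n + h, state_n + h·k1); state_{n+1} = state_n + (h/2)·(k1 + k2).
0.500000: (0.800000, -1.040000)
  k1 = (1.017600, 1.004800)
  predictor → (0.983168, -0.859136)
  k2 = (1.275729, 1.184581)
  → (1.006400, -0.842956)
0.680000: (1.006400, -0.842956)
  k1 = (1.308062, 1.208194)
  predictor → (1.241851, -0.625481)
  k2 = (1.638970, 1.441094)
  → (1.271632, -0.604520)
(x_1(0.86), x_2(0.86)) ≈ (1.2716, -0.6045)

1.2716, -0.6045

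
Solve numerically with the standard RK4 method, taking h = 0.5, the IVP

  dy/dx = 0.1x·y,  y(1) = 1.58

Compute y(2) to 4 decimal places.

RK4: k1 = f(x_n, y_n); k2 = f(x_n + h/2, y_n + (h/2)·k1); k3 = f(x_n + h/2, y_n + (h/2)·k2); k4 = f(x_n + h, y_n + h·k3); y_{n+1} = y_n + (h/6)·(k1 + 2k2 + 2k3 + k4).
x=1.000000, y=1.580000:
  k1 = f(1.000000, 1.580000) = 0.158000
  k2 = f(1.250000, 1.619500) = 0.202438
  k3 = f(1.250000, 1.630609) = 0.203826
  k4 = f(1.500000, 1.681913) = 0.252287
  y ← 1.580000 + (0.5/6)·(k1 + 2k2 + 2k3 + k4) = 1.681901
x=1.500000, y=1.681901:
  k1 = f(1.500000, 1.681901) = 0.252285
  k2 = f(1.750000, 1.744972) = 0.305370
  k3 = f(1.750000, 1.758244) = 0.307693
  k4 = f(2.000000, 1.835748) = 0.367150
  y ← 1.681901 + (0.5/6)·(k1 + 2k2 + 2k3 + k4) = 1.835698
y(2) ≈ 1.8357

1.8357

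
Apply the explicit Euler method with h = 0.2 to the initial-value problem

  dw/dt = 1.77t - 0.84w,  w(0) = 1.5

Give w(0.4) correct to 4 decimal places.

1.1091

Euler: w_{n+1} = w_n + h·f(t_n, w_n).
t=0.000000, w=1.500000: f=-1.260000 → w ← 1.500000 + 0.2·(-1.260000) = 1.248000
t=0.200000, w=1.248000: f=-0.694320 → w ← 1.248000 + 0.2·(-0.694320) = 1.109136
w(0.4) ≈ 1.1091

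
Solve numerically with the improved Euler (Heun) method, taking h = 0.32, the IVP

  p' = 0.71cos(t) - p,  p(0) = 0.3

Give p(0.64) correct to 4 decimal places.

Heun: k1 = f(t_n, p_n); k2 = f(t_n + h, p_n + h·k1); p_{n+1} = p_n + (h/2)·(k1 + k2).
t=0.000000, p=0.300000:
  k1 = f(0.000000, 0.300000) = 0.410000
  k2 = f(0.320000, 0.431200) = 0.242757
  p ← 0.300000 + (0.32/2)·(0.410000 + 0.242757) = 0.404441
t=0.320000, p=0.404441:
  k1 = f(0.320000, 0.404441) = 0.269516
  k2 = f(0.640000, 0.490686) = 0.078802
  p ← 0.404441 + (0.32/2)·(0.269516 + 0.078802) = 0.460172
p(0.64) ≈ 0.4602

0.4602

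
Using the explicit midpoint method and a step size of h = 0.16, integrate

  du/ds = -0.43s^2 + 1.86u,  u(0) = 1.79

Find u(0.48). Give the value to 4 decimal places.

4.3066

Midpoint: k1 = f(s_n, u_n); k2 = f(s_n + h/2, u_n + (h/2)·k1); u_{n+1} = u_n + h·k2.
s=0.000000, u=1.790000:
  k1 = f(0.000000, 1.790000) = 3.329400
  k2 = f(0.080000, 2.056352) = 3.822063
  u ← 1.790000 + 0.16·3.822063 = 2.401530
s=0.160000, u=2.401530:
  k1 = f(0.160000, 2.401530) = 4.455838
  k2 = f(0.240000, 2.757997) = 5.105107
  u ← 2.401530 + 0.16·5.105107 = 3.218347
s=0.320000, u=3.218347:
  k1 = f(0.320000, 3.218347) = 5.942094
  k2 = f(0.400000, 3.693715) = 6.801509
  u ← 3.218347 + 0.16·6.801509 = 4.306589
u(0.48) ≈ 4.3066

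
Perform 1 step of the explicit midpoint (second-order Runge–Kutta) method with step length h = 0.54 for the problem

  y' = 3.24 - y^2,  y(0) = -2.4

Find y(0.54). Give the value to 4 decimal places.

Midpoint: k1 = f(s_n, y_n); k2 = f(s_n + h/2, y_n + (h/2)·k1); y_{n+1} = y_n + h·k2.
s=0.000000, y=-2.400000:
  k1 = f(0.000000, -2.400000) = -2.520000
  k2 = f(0.270000, -3.080400) = -6.248864
  y ← -2.400000 + 0.54·(-6.248864) = -5.774387
y(0.54) ≈ -5.7744

-5.7744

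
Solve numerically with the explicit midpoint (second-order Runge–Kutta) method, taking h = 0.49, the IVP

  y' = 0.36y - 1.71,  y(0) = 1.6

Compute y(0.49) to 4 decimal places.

0.9953

Midpoint: k1 = f(t_n, y_n); k2 = f(t_n + h/2, y_n + (h/2)·k1); y_{n+1} = y_n + h·k2.
t=0.000000, y=1.600000:
  k1 = f(0.000000, 1.600000) = -1.134000
  k2 = f(0.245000, 1.322170) = -1.234019
  y ← 1.600000 + 0.49·(-1.234019) = 0.995331
y(0.49) ≈ 0.9953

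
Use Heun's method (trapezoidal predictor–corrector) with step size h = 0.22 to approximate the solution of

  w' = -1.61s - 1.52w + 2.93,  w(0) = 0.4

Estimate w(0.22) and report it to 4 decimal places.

Heun: k1 = f(s_n, w_n); k2 = f(s_n + h, w_n + h·k1); w_{n+1} = w_n + (h/2)·(k1 + k2).
s=0.000000, w=0.400000:
  k1 = f(0.000000, 0.400000) = 2.322000
  k2 = f(0.220000, 0.910840) = 1.191323
  w ← 0.400000 + (0.22/2)·(2.322000 + 1.191323) = 0.786466
w(0.22) ≈ 0.7865

0.7865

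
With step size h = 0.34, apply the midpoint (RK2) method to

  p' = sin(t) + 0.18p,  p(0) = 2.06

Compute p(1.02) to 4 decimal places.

2.9820

Midpoint: k1 = f(t_n, p_n); k2 = f(t_n + h/2, p_n + (h/2)·k1); p_{n+1} = p_n + h·k2.
t=0.000000, p=2.060000:
  k1 = f(0.000000, 2.060000) = 0.370800
  k2 = f(0.170000, 2.123036) = 0.551329
  p ← 2.060000 + 0.34·0.551329 = 2.247452
t=0.340000, p=2.247452:
  k1 = f(0.340000, 2.247452) = 0.738028
  k2 = f(0.510000, 2.372917) = 0.915302
  p ← 2.247452 + 0.34·0.915302 = 2.558655
t=0.680000, p=2.558655:
  k1 = f(0.680000, 2.558655) = 1.089351
  k2 = f(0.850000, 2.743844) = 1.245172
  p ← 2.558655 + 0.34·1.245172 = 2.982013
p(1.02) ≈ 2.9820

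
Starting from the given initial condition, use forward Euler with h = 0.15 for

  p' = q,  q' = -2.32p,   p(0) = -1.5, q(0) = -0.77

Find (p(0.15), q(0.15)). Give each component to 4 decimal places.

Euler on (p,q): p_{n+1} = p_n + h·p', q_{n+1} = q_n + h·q'.
0.000000: (-1.500000, -0.770000); f=(-0.770000, 3.480000) → (-1.615500, -0.248000)
(p(0.15), q(0.15)) ≈ (-1.6155, -0.2480)

-1.6155, -0.2480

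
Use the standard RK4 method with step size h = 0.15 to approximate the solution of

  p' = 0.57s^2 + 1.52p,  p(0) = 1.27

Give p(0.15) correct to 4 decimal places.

1.5959

RK4: k1 = f(s_n, p_n); k2 = f(s_n + h/2, p_n + (h/2)·k1); k3 = f(s_n + h/2, p_n + (h/2)·k2); k4 = f(s_n + h, p_n + h·k3); p_{n+1} = p_n + (h/6)·(k1 + 2k2 + 2k3 + k4).
s=0.000000, p=1.270000:
  k1 = f(0.000000, 1.270000) = 1.930400
  k2 = f(0.075000, 1.414780) = 2.153672
  k3 = f(0.075000, 1.431525) = 2.179125
  k4 = f(0.150000, 1.596869) = 2.440065
  p ← 1.270000 + (0.15/6)·(k1 + 2k2 + 2k3 + k4) = 1.595901
p(0.15) ≈ 1.5959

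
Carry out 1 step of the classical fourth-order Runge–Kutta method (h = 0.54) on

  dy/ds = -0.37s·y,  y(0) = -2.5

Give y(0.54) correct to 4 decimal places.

-2.3687

RK4: k1 = f(s_n, y_n); k2 = f(s_n + h/2, y_n + (h/2)·k1); k3 = f(s_n + h/2, y_n + (h/2)·k2); k4 = f(s_n + h, y_n + h·k3); y_{n+1} = y_n + (h/6)·(k1 + 2k2 + 2k3 + k4).
s=0.000000, y=-2.500000:
  k1 = f(0.000000, -2.500000) = 0.000000
  k2 = f(0.270000, -2.500000) = 0.249750
  k3 = f(0.270000, -2.432568) = 0.243013
  k4 = f(0.540000, -2.368773) = 0.473281
  y ← -2.500000 + (0.54/6)·(k1 + 2k2 + 2k3 + k4) = -2.368707
y(0.54) ≈ -2.3687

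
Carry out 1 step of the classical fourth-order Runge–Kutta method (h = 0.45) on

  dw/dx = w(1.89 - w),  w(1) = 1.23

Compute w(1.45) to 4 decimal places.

1.5373

RK4: k1 = f(x_n, w_n); k2 = f(x_n + h/2, w_n + (h/2)·k1); k3 = f(x_n + h/2, w_n + (h/2)·k2); k4 = f(x_n + h, w_n + h·k3); w_{n+1} = w_n + (h/6)·(k1 + 2k2 + 2k3 + k4).
x=1.000000, w=1.230000:
  k1 = f(1.000000, 1.230000) = 0.811800
  k2 = f(1.225000, 1.412655) = 0.674324
  k3 = f(1.225000, 1.381723) = 0.702298
  k4 = f(1.450000, 1.546034) = 0.531783
  w ← 1.230000 + (0.45/6)·(k1 + 2k2 + 2k3 + k4) = 1.537262
w(1.45) ≈ 1.5373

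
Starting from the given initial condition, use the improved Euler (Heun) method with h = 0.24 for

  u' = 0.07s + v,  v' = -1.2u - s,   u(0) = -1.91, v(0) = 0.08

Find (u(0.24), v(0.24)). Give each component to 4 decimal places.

-1.8228, 0.5985

Heun on (u,v): k1 = f(s_n, state_n); k2 = f(s_n + h, state_n + h·k1); state_{n+1} = state_n + (h/2)·(k1 + k2).
0.000000: (-1.910000, 0.080000)
  k1 = (0.080000, 2.292000)
  predictor → (-1.890800, 0.630080)
  k2 = (0.646880, 2.028960)
  → (-1.822774, 0.598515)
(u(0.24), v(0.24)) ≈ (-1.8228, 0.5985)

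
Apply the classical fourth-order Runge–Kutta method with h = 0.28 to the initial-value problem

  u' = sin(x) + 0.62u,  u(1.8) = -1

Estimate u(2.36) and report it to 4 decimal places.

RK4: k1 = f(x_n, u_n); k2 = f(x_n + h/2, u_n + (h/2)·k1); k3 = f(x_n + h/2, u_n + (h/2)·k2); k4 = f(x_n + h, u_n + h·k3); u_{n+1} = u_n + (h/6)·(k1 + 2k2 + 2k3 + k4).
x=1.800000, u=-1.000000:
  k1 = f(1.800000, -1.000000) = 0.353848
  k2 = f(1.940000, -0.950461) = 0.343329
  k3 = f(1.940000, -0.951934) = 0.342416
  k4 = f(2.080000, -0.904124) = 0.312576
  u ← -1.000000 + (0.28/6)·(k1 + 2k2 + 2k3 + k4) = -0.904897
x=2.080000, u=-0.904897:
  k1 = f(2.080000, -0.904897) = 0.312097
  k2 = f(2.220000, -0.861204) = 0.262619
  k3 = f(2.220000, -0.868131) = 0.258324
  k4 = f(2.360000, -0.832567) = 0.188220
  u ← -0.904897 + (0.28/6)·(k1 + 2k2 + 2k3 + k4) = -0.832928
u(2.36) ≈ -0.8329

-0.8329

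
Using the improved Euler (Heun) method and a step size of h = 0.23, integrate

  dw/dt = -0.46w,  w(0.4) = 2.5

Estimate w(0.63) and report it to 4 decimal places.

Heun: k1 = f(t_n, w_n); k2 = f(t_n + h, w_n + h·k1); w_{n+1} = w_n + (h/2)·(k1 + k2).
t=0.400000, w=2.500000:
  k1 = f(0.400000, 2.500000) = -1.150000
  k2 = f(0.630000, 2.235500) = -1.028330
  w ← 2.500000 + (0.23/2)·(-1.150000 + (-1.028330)) = 2.249492
w(0.63) ≈ 2.2495

2.2495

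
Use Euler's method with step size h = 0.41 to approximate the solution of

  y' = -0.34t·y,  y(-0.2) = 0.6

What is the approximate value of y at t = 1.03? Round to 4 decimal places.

0.5469

Euler: y_{n+1} = y_n + h·f(t_n, y_n).
t=-0.200000, y=0.600000: f=0.040800 → y ← 0.600000 + 0.41·0.040800 = 0.616728
t=0.210000, y=0.616728: f=-0.044034 → y ← 0.616728 + 0.41·(-0.044034) = 0.598674
t=0.620000, y=0.598674: f=-0.126200 → y ← 0.598674 + 0.41·(-0.126200) = 0.546932
y(1.03) ≈ 0.5469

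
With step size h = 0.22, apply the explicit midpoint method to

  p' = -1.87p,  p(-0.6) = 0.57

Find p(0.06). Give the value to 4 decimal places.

0.1739

Midpoint: k1 = f(x_n, p_n); k2 = f(x_n + h/2, p_n + (h/2)·k1); p_{n+1} = p_n + h·k2.
x=-0.600000, p=0.570000:
  k1 = f(-0.600000, 0.570000) = -1.065900
  k2 = f(-0.490000, 0.452751) = -0.846644
  p ← 0.570000 + 0.22·(-0.846644) = 0.383738
x=-0.380000, p=0.383738:
  k1 = f(-0.380000, 0.383738) = -0.717591
  k2 = f(-0.270000, 0.304803) = -0.569982
  p ← 0.383738 + 0.22·(-0.569982) = 0.258342
x=-0.160000, p=0.258342:
  k1 = f(-0.160000, 0.258342) = -0.483100
  k2 = f(-0.050000, 0.205201) = -0.383726
  p ← 0.258342 + 0.22·(-0.383726) = 0.173922
p(0.06) ≈ 0.1739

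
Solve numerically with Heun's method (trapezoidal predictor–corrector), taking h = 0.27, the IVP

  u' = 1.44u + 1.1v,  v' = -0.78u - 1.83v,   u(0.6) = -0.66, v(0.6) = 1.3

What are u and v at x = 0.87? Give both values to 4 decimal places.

-0.5801, 0.9074

Heun on (u,v): k1 = f(x_n, state_n); k2 = f(x_n + h, state_n + h·k1); state_{n+1} = state_n + (h/2)·(k1 + k2).
0.600000: (-0.660000, 1.300000)
  k1 = (0.479600, -1.864200)
  predictor → (-0.530508, 0.796666)
  k2 = (0.112401, -1.044103)
  → (-0.580080, 0.907379)
(u(0.87), v(0.87)) ≈ (-0.5801, 0.9074)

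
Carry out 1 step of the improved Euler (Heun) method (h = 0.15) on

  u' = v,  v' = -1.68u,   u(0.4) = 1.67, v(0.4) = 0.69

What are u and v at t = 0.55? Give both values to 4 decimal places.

1.7419, 0.2561

Heun on (u,v): k1 = f(t_n, state_n); k2 = f(t_n + h, state_n + h·k1); state_{n+1} = state_n + (h/2)·(k1 + k2).
0.400000: (1.670000, 0.690000)
  k1 = (0.690000, -2.805600)
  predictor → (1.773500, 0.269160)
  k2 = (0.269160, -2.979480)
  → (1.741937, 0.256119)
(u(0.55), v(0.55)) ≈ (1.7419, 0.2561)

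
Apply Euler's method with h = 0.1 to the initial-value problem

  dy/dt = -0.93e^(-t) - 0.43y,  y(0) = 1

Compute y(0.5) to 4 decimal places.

Euler: y_{n+1} = y_n + h·f(t_n, y_n).
t=0.000000, y=1.000000: f=-1.360000 → y ← 1.000000 + 0.1·(-1.360000) = 0.864000
t=0.100000, y=0.864000: f=-1.213019 → y ← 0.864000 + 0.1·(-1.213019) = 0.742698
t=0.200000, y=0.742698: f=-1.080780 → y ← 0.742698 + 0.1·(-1.080780) = 0.634620
t=0.300000, y=0.634620: f=-0.961848 → y ← 0.634620 + 0.1·(-0.961848) = 0.538435
t=0.400000, y=0.538435: f=-0.854925 → y ← 0.538435 + 0.1·(-0.854925) = 0.452943
y(0.5) ≈ 0.4529

0.4529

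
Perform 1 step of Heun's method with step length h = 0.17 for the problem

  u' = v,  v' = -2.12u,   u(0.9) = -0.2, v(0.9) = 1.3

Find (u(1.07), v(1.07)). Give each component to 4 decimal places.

0.0271, 1.3323

Heun on (u,v): k1 = f(t_n, state_n); k2 = f(t_n + h, state_n + h·k1); state_{n+1} = state_n + (h/2)·(k1 + k2).
0.900000: (-0.200000, 1.300000)
  k1 = (1.300000, 0.424000)
  predictor → (0.021000, 1.372080)
  k2 = (1.372080, -0.044520)
  → (0.027127, 1.332256)
(u(1.07), v(1.07)) ≈ (0.0271, 1.3323)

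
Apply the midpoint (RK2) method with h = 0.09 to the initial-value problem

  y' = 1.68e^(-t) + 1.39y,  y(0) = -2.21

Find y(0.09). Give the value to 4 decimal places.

Midpoint: k1 = f(t_n, y_n); k2 = f(t_n + h/2, y_n + (h/2)·k1); y_{n+1} = y_n + h·k2.
t=0.000000, y=-2.210000:
  k1 = f(0.000000, -2.210000) = -1.391900
  k2 = f(0.045000, -2.272635) = -1.552888
  y ← -2.210000 + 0.09·(-1.552888) = -2.349760
y(0.09) ≈ -2.3498

-2.3498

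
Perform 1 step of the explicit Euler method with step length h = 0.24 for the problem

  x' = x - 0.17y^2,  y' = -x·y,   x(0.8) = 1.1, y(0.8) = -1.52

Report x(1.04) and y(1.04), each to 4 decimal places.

1.2697, -1.1187

Euler on (x,y): x_{n+1} = x_n + h·x', y_{n+1} = y_n + h·y'.
0.800000: (1.100000, -1.520000); f=(0.707232, 1.672000) → (1.269736, -1.118720)
(x(1.04), y(1.04)) ≈ (1.2697, -1.1187)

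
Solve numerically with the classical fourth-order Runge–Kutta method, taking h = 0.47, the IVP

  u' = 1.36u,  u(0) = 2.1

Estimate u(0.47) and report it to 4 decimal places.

3.9773

RK4: k1 = f(t_n, u_n); k2 = f(t_n + h/2, u_n + (h/2)·k1); k3 = f(t_n + h/2, u_n + (h/2)·k2); k4 = f(t_n + h, u_n + h·k3); u_{n+1} = u_n + (h/6)·(k1 + 2k2 + 2k3 + k4).
t=0.000000, u=2.100000:
  k1 = f(0.000000, 2.100000) = 2.856000
  k2 = f(0.235000, 2.771160) = 3.768778
  k3 = f(0.235000, 2.985663) = 4.060501
  k4 = f(0.470000, 4.008436) = 5.451472
  u ← 2.100000 + (0.47/6)·(k1 + 2k2 + 2k3 + k4) = 3.977339
u(0.47) ≈ 3.9773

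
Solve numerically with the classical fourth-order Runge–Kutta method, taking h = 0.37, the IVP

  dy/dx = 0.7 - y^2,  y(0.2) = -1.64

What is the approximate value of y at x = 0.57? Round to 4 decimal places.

-3.3295

RK4: k1 = f(x_n, y_n); k2 = f(x_n + h/2, y_n + (h/2)·k1); k3 = f(x_n + h/2, y_n + (h/2)·k2); k4 = f(x_n + h, y_n + h·k3); y_{n+1} = y_n + (h/6)·(k1 + 2k2 + 2k3 + k4).
x=0.200000, y=-1.640000:
  k1 = f(0.200000, -1.640000) = -1.989600
  k2 = f(0.385000, -2.008076) = -3.332369
  k3 = f(0.385000, -2.256488) = -4.391739
  k4 = f(0.570000, -3.264944) = -9.959857
  y ← -1.640000 + (0.37/6)·(k1 + 2k2 + 2k3 + k4) = -3.329523
y(0.57) ≈ -3.3295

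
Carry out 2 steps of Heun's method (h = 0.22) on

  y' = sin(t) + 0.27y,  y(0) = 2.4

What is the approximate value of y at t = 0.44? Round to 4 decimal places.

2.8003

Heun: k1 = f(t_n, y_n); k2 = f(t_n + h, y_n + h·k1); y_{n+1} = y_n + (h/2)·(k1 + k2).
t=0.000000, y=2.400000:
  k1 = f(0.000000, 2.400000) = 0.648000
  k2 = f(0.220000, 2.542560) = 0.904721
  y ← 2.400000 + (0.22/2)·(0.648000 + 0.904721) = 2.570799
t=0.220000, y=2.570799:
  k1 = f(0.220000, 2.570799) = 0.912345
  k2 = f(0.440000, 2.771515) = 1.174249
  y ← 2.570799 + (0.22/2)·(0.912345 + 1.174249) = 2.800325
y(0.44) ≈ 2.8003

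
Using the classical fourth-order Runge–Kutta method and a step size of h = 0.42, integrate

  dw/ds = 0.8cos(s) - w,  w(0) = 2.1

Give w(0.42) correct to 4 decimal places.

1.6454

RK4: k1 = f(s_n, w_n); k2 = f(s_n + h/2, w_n + (h/2)·k1); k3 = f(s_n + h/2, w_n + (h/2)·k2); k4 = f(s_n + h, w_n + h·k3); w_{n+1} = w_n + (h/6)·(k1 + 2k2 + 2k3 + k4).
s=0.000000, w=2.100000:
  k1 = f(0.000000, 2.100000) = -1.300000
  k2 = f(0.210000, 1.827000) = -1.044575
  k3 = f(0.210000, 1.880639) = -1.098214
  k4 = f(0.420000, 1.638750) = -0.908279
  w ← 2.100000 + (0.42/6)·(k1 + 2k2 + 2k3 + k4) = 1.645430
w(0.42) ≈ 1.6454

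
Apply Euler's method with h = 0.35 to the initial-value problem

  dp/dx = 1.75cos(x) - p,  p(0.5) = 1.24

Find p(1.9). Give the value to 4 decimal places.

0.6968

Euler: p_{n+1} = p_n + h·f(x_n, p_n).
x=0.500000, p=1.240000: f=0.295769 → p ← 1.240000 + 0.35·0.295769 = 1.343519
x=0.850000, p=1.343519: f=-0.188549 → p ← 1.343519 + 0.35·(-0.188549) = 1.277527
x=1.200000, p=1.277527: f=-0.643401 → p ← 1.277527 + 0.35·(-0.643401) = 1.052337
x=1.550000, p=1.052337: f=-1.015946 → p ← 1.052337 + 0.35·(-1.015946) = 0.696756
p(1.9) ≈ 0.6968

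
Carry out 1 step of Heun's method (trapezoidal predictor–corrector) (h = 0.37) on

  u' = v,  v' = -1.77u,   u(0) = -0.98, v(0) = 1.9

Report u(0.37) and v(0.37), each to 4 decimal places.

-0.1583, 2.3116

Heun on (u,v): k1 = f(s_n, state_n); k2 = f(s_n + h, state_n + h·k1); state_{n+1} = state_n + (h/2)·(k1 + k2).
0.000000: (-0.980000, 1.900000)
  k1 = (1.900000, 1.734600)
  predictor → (-0.277000, 2.541802)
  k2 = (2.541802, 0.490290)
  → (-0.158267, 2.311605)
(u(0.37), v(0.37)) ≈ (-0.1583, 2.3116)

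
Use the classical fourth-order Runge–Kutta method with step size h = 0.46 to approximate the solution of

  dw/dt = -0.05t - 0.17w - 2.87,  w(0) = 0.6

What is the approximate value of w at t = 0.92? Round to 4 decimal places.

RK4: k1 = f(t_n, w_n); k2 = f(t_n + h/2, w_n + (h/2)·k1); k3 = f(t_n + h/2, w_n + (h/2)·k2); k4 = f(t_n + h, w_n + h·k3); w_{n+1} = w_n + (h/6)·(k1 + 2k2 + 2k3 + k4).
t=0.000000, w=0.600000:
  k1 = f(0.000000, 0.600000) = -2.972000
  k2 = f(0.230000, -0.083560) = -2.867295
  k3 = f(0.230000, -0.059478) = -2.871389
  k4 = f(0.460000, -0.720839) = -2.770457
  w ← 0.600000 + (0.46/6)·(k1 + 2k2 + 2k3 + k4) = -0.720187
t=0.460000, w=-0.720187:
  k1 = f(0.460000, -0.720187) = -2.770568
  k2 = f(0.690000, -1.357417) = -2.673739
  k3 = f(0.690000, -1.335147) = -2.677525
  k4 = f(0.920000, -1.951848) = -2.584186
  w ← -0.720187 + (0.46/6)·(k1 + 2k2 + 2k3 + k4) = -1.951245
w(0.92) ≈ -1.9512

-1.9512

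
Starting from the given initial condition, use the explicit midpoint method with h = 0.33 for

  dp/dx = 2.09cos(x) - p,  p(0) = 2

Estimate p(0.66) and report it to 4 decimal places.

Midpoint: k1 = f(x_n, p_n); k2 = f(x_n + h/2, p_n + (h/2)·k1); p_{n+1} = p_n + h·k2.
x=0.000000, p=2.000000:
  k1 = f(0.000000, 2.000000) = 0.090000
  k2 = f(0.165000, 2.014850) = 0.046764
  p ← 2.000000 + 0.33·0.046764 = 2.015432
x=0.330000, p=2.015432:
  k1 = f(0.330000, 2.015432) = -0.038204
  k2 = f(0.495000, 2.009129) = -0.169994
  p ← 2.015432 + 0.33·(-0.169994) = 1.959334
p(0.66) ≈ 1.9593

1.9593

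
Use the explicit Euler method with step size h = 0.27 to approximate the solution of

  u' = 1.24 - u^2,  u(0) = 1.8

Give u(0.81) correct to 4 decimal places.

1.1338

Euler: u_{n+1} = u_n + h·f(s_n, u_n).
s=0.000000, u=1.800000: f=-2.000000 → u ← 1.800000 + 0.27·(-2.000000) = 1.260000
s=0.270000, u=1.260000: f=-0.347600 → u ← 1.260000 + 0.27·(-0.347600) = 1.166148
s=0.540000, u=1.166148: f=-0.119901 → u ← 1.166148 + 0.27·(-0.119901) = 1.133775
u(0.81) ≈ 1.1338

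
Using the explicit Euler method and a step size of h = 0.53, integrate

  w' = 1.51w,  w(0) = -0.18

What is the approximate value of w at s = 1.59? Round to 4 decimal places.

-1.0503

Euler: w_{n+1} = w_n + h·f(s_n, w_n).
s=0.000000, w=-0.180000: f=-0.271800 → w ← -0.180000 + 0.53·(-0.271800) = -0.324054
s=0.530000, w=-0.324054: f=-0.489322 → w ← -0.324054 + 0.53·(-0.489322) = -0.583394
s=1.060000, w=-0.583394: f=-0.880926 → w ← -0.583394 + 0.53·(-0.880926) = -1.050285
w(1.59) ≈ -1.0503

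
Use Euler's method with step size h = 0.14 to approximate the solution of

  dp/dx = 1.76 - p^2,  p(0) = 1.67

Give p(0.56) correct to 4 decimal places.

1.3719

Euler: p_{n+1} = p_n + h·f(x_n, p_n).
x=0.000000, p=1.670000: f=-1.028900 → p ← 1.670000 + 0.14·(-1.028900) = 1.525954
x=0.140000, p=1.525954: f=-0.568536 → p ← 1.525954 + 0.14·(-0.568536) = 1.446359
x=0.280000, p=1.446359: f=-0.331954 → p ← 1.446359 + 0.14·(-0.331954) = 1.399885
x=0.420000, p=1.399885: f=-0.199679 → p ← 1.399885 + 0.14·(-0.199679) = 1.371930
p(0.56) ≈ 1.3719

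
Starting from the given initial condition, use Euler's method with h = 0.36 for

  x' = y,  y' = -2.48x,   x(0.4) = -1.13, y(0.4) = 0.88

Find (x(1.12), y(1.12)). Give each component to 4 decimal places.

Euler on (x,y): x_{n+1} = x_n + h·x', y_{n+1} = y_n + h·y'.
0.400000: (-1.130000, 0.880000); f=(0.880000, 2.802400) → (-0.813200, 1.888864)
0.760000: (-0.813200, 1.888864); f=(1.888864, 2.016736) → (-0.133209, 2.614889)
(x(1.12), y(1.12)) ≈ (-0.1332, 2.6149)

-0.1332, 2.6149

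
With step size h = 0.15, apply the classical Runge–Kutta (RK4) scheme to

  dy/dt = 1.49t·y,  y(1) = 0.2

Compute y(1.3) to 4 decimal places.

0.3344

RK4: k1 = f(t_n, y_n); k2 = f(t_n + h/2, y_n + (h/2)·k1); k3 = f(t_n + h/2, y_n + (h/2)·k2); k4 = f(t_n + h, y_n + h·k3); y_{n+1} = y_n + (h/6)·(k1 + 2k2 + 2k3 + k4).
t=1.000000, y=0.200000:
  k1 = f(1.000000, 0.200000) = 0.298000
  k2 = f(1.075000, 0.222350) = 0.356149
  k3 = f(1.075000, 0.226711) = 0.363135
  k4 = f(1.150000, 0.254470) = 0.436035
  y ← 0.200000 + (0.15/6)·(k1 + 2k2 + 2k3 + k4) = 0.254315
t=1.150000, y=0.254315:
  k1 = f(1.150000, 0.254315) = 0.435769
  k2 = f(1.225000, 0.286998) = 0.523843
  k3 = f(1.225000, 0.293603) = 0.535899
  k4 = f(1.300000, 0.334700) = 0.648314
  y ← 0.254315 + (0.15/6)·(k1 + 2k2 + 2k3 + k4) = 0.334404
y(1.3) ≈ 0.3344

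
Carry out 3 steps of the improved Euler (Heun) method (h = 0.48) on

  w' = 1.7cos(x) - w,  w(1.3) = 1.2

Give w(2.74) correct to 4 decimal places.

-0.4070

Heun: k1 = f(x_n, w_n); k2 = f(x_n + h, w_n + h·k1); w_{n+1} = w_n + (h/2)·(k1 + k2).
x=1.300000, w=1.200000:
  k1 = f(1.300000, 1.200000) = -0.745252
  k2 = f(1.780000, 0.842279) = -1.195337
  w ← 1.200000 + (0.48/2)·(-0.745252 + (-1.195337)) = 0.734259
x=1.780000, w=0.734259:
  k1 = f(1.780000, 0.734259) = -1.087316
  k2 = f(2.260000, 0.212347) = -1.293416
  w ← 0.734259 + (0.48/2)·(-1.087316 + (-1.293416)) = 0.162883
x=2.260000, w=0.162883:
  k1 = f(2.260000, 0.162883) = -1.243952
  k2 = f(2.740000, -0.434214) = -1.130534
  w ← 0.162883 + (0.48/2)·(-1.243952 + (-1.130534)) = -0.406993
w(2.74) ≈ -0.4070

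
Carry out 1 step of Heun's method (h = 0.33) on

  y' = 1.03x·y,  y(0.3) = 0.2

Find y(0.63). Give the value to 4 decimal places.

0.2338

Heun: k1 = f(x_n, y_n); k2 = f(x_n + h, y_n + h·k1); y_{n+1} = y_n + (h/2)·(k1 + k2).
x=0.300000, y=0.200000:
  k1 = f(0.300000, 0.200000) = 0.061800
  k2 = f(0.630000, 0.220394) = 0.143014
  y ← 0.200000 + (0.33/2)·(0.061800 + 0.143014) = 0.233794
y(0.63) ≈ 0.2338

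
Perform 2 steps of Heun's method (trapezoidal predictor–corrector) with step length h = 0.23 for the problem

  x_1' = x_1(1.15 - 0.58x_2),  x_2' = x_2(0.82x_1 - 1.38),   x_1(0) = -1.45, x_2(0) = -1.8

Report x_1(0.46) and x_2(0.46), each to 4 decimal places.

-3.1151, -0.5131

Heun on (x_1,x_2): k1 = f(x_n, state_n); k2 = f(x_n + h, state_n + h·k1); state_{n+1} = state_n + (h/2)·(k1 + k2).
0.000000: (-1.450000, -1.800000)
  k1 = (-3.181300, 4.624200)
  predictor → (-2.181699, -0.736434)
  k2 = (-3.440827, 2.333754)
  → (-2.211545, -0.999835)
0.230000: (-2.211545, -0.999835)
  k1 = (-3.825761, 3.192940)
  predictor → (-3.091470, -0.265459)
  k2 = (-4.031172, 1.039273)
  → (-3.115092, -0.513131)
(x_1(0.46), x_2(0.46)) ≈ (-3.1151, -0.5131)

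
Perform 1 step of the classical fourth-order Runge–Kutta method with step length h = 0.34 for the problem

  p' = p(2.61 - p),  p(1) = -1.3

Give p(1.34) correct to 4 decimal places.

RK4: k1 = f(x_n, p_n); k2 = f(x_n + h/2, p_n + (h/2)·k1); k3 = f(x_n + h/2, p_n + (h/2)·k2); k4 = f(x_n + h, p_n + h·k3); p_{n+1} = p_n + (h/6)·(k1 + 2k2 + 2k3 + k4).
x=1.000000, p=-1.300000:
  k1 = f(1.000000, -1.300000) = -5.083000
  k2 = f(1.170000, -2.164110) = -10.331699
  k3 = f(1.170000, -3.056389) = -17.318688
  k4 = f(1.340000, -7.188354) = -70.434035
  p ← -1.300000 + (0.34/6)·(k1 + 2k2 + 2k3 + k4) = -8.713009
p(1.34) ≈ -8.7130

-8.7130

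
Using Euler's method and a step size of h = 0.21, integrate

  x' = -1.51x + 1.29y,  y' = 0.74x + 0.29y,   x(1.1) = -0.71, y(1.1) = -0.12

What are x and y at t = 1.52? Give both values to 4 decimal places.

-0.4177, -0.3325

Euler on (x,y): x_{n+1} = x_n + h·x', y_{n+1} = y_n + h·y'.
1.100000: (-0.710000, -0.120000); f=(0.917300, -0.560200) → (-0.517367, -0.237642)
1.310000: (-0.517367, -0.237642); f=(0.474666, -0.451768) → (-0.417687, -0.332513)
(x(1.52), y(1.52)) ≈ (-0.4177, -0.3325)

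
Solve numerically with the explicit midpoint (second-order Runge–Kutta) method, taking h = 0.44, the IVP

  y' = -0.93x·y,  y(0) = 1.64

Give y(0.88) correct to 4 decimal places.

Midpoint: k1 = f(x_n, y_n); k2 = f(x_n + h/2, y_n + (h/2)·k1); y_{n+1} = y_n + h·k2.
x=0.000000, y=1.640000:
  k1 = f(0.000000, 1.640000) = 0.000000
  k2 = f(0.220000, 1.640000) = -0.335544
  y ← 1.640000 + 0.44·(-0.335544) = 1.492361
x=0.440000, y=1.492361:
  k1 = f(0.440000, 1.492361) = -0.610674
  k2 = f(0.660000, 1.358012) = -0.833548
  y ← 1.492361 + 0.44·(-0.833548) = 1.125600
y(0.88) ≈ 1.1256

1.1256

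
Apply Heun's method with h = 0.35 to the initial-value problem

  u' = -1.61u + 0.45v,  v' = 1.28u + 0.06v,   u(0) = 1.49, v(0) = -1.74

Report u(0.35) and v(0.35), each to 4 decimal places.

0.7398, -1.3519

Heun on (u,v): k1 = f(s_n, state_n); k2 = f(s_n + h, state_n + h·k1); state_{n+1} = state_n + (h/2)·(k1 + k2).
0.000000: (1.490000, -1.740000)
  k1 = (-3.181900, 1.802800)
  predictor → (0.376335, -1.109020)
  k2 = (-1.104958, 0.415168)
  → (0.739800, -1.351856)
(u(0.35), v(0.35)) ≈ (0.7398, -1.3519)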